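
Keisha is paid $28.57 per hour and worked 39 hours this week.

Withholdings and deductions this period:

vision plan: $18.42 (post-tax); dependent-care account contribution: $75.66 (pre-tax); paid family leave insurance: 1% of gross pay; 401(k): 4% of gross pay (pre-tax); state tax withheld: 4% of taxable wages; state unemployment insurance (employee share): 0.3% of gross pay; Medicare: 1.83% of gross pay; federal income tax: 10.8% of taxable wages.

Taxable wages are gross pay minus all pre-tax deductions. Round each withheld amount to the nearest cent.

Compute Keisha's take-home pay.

$793.60

Gross pay: 39 × $28.57 = $1114.23
401(k): $1114.23 × 0.04 = $44.57
Dependent-care account contribution: $75.66
Pre-tax total = $44.57 + $75.66 = $120.23
Taxable wages = $1114.23 − $120.23 = $994.00
State tax withheld: $994.00 × 0.04 = $39.76
Federal income tax: $994.00 × 0.108 = $107.35
Paid family leave insurance: $1114.23 × 0.01 = $11.14
State unemployment insurance (employee share): $1114.23 × 0.003 = $3.34
Medicare: $1114.23 × 0.0183 = $20.39
Vision plan: $18.42
Total deductions = $44.57 + $75.66 + $39.76 + $107.35 + $11.14 + $3.34 + $20.39 + $18.42 = $320.63
Net pay = $1114.23 − $320.63 = $793.60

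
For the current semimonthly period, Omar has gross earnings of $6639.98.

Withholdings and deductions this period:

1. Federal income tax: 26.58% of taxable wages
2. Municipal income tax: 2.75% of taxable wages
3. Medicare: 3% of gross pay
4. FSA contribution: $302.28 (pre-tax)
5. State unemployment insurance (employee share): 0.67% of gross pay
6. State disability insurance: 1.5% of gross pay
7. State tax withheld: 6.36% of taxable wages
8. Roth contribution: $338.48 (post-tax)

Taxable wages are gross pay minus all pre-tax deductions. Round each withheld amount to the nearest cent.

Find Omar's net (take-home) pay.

$3394.00

FSA contribution: $302.28
Taxable wages = $6639.98 − $302.28 = $6337.70
Federal income tax: $6337.70 × 0.2658 = $1684.56
Municipal income tax: $6337.70 × 0.0275 = $174.29
State tax withheld: $6337.70 × 0.0636 = $403.08
State unemployment insurance (employee share): $6639.98 × 0.0067 = $44.49
State disability insurance: $6639.98 × 0.015 = $99.60
Medicare: $6639.98 × 0.03 = $199.20
Roth contribution: $338.48
Total deductions = $302.28 + $1684.56 + $174.29 + $403.08 + $44.49 + $99.60 + $199.20 + $338.48 = $3245.98
Net pay = $6639.98 − $3245.98 = $3394.00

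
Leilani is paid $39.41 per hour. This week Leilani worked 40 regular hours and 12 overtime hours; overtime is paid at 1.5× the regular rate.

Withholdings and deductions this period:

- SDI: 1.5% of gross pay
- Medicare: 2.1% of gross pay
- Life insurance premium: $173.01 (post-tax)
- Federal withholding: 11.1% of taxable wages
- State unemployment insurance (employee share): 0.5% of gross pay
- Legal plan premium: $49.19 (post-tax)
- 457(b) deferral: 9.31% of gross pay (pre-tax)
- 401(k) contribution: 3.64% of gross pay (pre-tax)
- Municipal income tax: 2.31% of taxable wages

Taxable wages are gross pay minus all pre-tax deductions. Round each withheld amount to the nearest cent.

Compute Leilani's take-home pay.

$1,407.03

Regular pay: 40 × $39.41 = $1,576.40
Overtime pay: 12 × $39.41 × 1.5 = $709.38
Gross pay = $1,576.40 + $709.38 = $2,285.78
401(k) contribution: $2,285.78 × 0.0364 = $83.20
457(b) deferral: $2,285.78 × 0.0931 = $212.81
Pre-tax total = $83.20 + $212.81 = $296.01
Taxable wages = $2,285.78 − $296.01 = $1,989.77
Municipal income tax: $1,989.77 × 0.0231 = $45.96
Federal withholding: $1,989.77 × 0.111 = $220.86
SDI: $2,285.78 × 0.015 = $34.29
State unemployment insurance (employee share): $2,285.78 × 0.005 = $11.43
Medicare: $2,285.78 × 0.021 = $48.00
Legal plan premium: $49.19
Life insurance premium: $173.01
Total deductions = $83.20 + $212.81 + $45.96 + $220.86 + $34.29 + $11.43 + $48.00 + $49.19 + $173.01 = $878.75
Net pay = $2,285.78 − $878.75 = $1,407.03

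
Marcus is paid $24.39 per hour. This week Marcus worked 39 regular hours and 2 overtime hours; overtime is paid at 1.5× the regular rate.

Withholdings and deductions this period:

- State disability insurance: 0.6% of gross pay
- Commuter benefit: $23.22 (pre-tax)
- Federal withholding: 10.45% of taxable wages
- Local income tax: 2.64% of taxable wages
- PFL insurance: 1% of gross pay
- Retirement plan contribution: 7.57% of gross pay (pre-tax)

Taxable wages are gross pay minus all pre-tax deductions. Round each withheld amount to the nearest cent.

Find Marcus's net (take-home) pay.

Regular pay: 39 × $24.39 = $951.21
Overtime pay: 2 × $24.39 × 1.5 = $73.17
Gross pay = $951.21 + $73.17 = $1,024.38
Commuter benefit: $23.22
Retirement plan contribution: $1,024.38 × 0.0757 = $77.55
Pre-tax total = $23.22 + $77.55 = $100.77
Taxable wages = $1,024.38 − $100.77 = $923.61
Local income tax: $923.61 × 0.0264 = $24.38
Federal withholding: $923.61 × 0.1045 = $96.52
State disability insurance: $1,024.38 × 0.006 = $6.15
PFL insurance: $1,024.38 × 0.01 = $10.24
Total deductions = $23.22 + $77.55 + $24.38 + $96.52 + $6.15 + $10.24 = $238.06
Net pay = $1,024.38 − $238.06 = $786.32

$786.32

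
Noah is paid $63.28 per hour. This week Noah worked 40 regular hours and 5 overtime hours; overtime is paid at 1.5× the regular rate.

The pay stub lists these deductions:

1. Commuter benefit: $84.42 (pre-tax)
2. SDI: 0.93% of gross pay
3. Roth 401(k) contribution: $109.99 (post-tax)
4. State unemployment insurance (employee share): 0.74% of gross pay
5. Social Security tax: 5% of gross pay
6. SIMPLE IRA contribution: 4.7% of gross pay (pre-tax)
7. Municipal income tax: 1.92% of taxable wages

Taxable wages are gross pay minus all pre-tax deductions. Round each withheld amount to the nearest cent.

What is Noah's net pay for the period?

$2,416.26

Regular pay: 40 × $63.28 = $2,531.20
Overtime pay: 5 × $63.28 × 1.5 = $474.60
Gross pay = $2,531.20 + $474.60 = $3,005.80
SIMPLE IRA contribution: $3,005.80 × 0.047 = $141.27
Commuter benefit: $84.42
Pre-tax total = $141.27 + $84.42 = $225.69
Taxable wages = $3,005.80 − $225.69 = $2,780.11
Municipal income tax: $2,780.11 × 0.0192 = $53.38
State unemployment insurance (employee share): $3,005.80 × 0.0074 = $22.24
Social Security tax: $3,005.80 × 0.05 = $150.29
SDI: $3,005.80 × 0.0093 = $27.95
Roth 401(k) contribution: $109.99
Total deductions = $141.27 + $84.42 + $53.38 + $22.24 + $150.29 + $27.95 + $109.99 = $589.54
Net pay = $3,005.80 − $589.54 = $2,416.26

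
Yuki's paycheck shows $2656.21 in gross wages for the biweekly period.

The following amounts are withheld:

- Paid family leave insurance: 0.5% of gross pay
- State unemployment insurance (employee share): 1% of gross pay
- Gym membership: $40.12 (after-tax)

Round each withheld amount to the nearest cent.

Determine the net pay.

$2576.25

State unemployment insurance (employee share): $2656.21 × 0.01 = $26.56
Paid family leave insurance: $2656.21 × 0.005 = $13.28
Gym membership: $40.12
Total deductions = $26.56 + $13.28 + $40.12 = $79.96
Net pay = $2656.21 − $79.96 = $2576.25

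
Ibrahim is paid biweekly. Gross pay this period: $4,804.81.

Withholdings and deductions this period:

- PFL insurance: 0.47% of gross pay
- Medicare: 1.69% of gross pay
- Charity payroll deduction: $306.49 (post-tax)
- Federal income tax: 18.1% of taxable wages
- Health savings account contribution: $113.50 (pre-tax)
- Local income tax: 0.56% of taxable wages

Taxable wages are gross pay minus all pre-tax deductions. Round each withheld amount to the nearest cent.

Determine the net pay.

$3,405.64

Health savings account contribution: $113.50
Taxable wages = $4,804.81 − $113.50 = $4,691.31
Local income tax: $4,691.31 × 0.0056 = $26.27
Federal income tax: $4,691.31 × 0.181 = $849.13
PFL insurance: $4,804.81 × 0.0047 = $22.58
Medicare: $4,804.81 × 0.0169 = $81.20
Charity payroll deduction: $306.49
Total deductions = $113.50 + $26.27 + $849.13 + $22.58 + $81.20 + $306.49 = $1,399.17
Net pay = $4,804.81 − $1,399.17 = $3,405.64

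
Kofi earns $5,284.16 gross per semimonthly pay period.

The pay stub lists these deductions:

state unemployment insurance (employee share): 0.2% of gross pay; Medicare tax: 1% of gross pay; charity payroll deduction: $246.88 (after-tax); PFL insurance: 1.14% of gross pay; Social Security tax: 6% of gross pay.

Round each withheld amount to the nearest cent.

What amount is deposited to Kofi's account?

State unemployment insurance (employee share): $5,284.16 × 0.002 = $10.57
PFL insurance: $5,284.16 × 0.0114 = $60.24
Medicare tax: $5,284.16 × 0.01 = $52.84
Social Security tax: $5,284.16 × 0.06 = $317.05
Charity payroll deduction: $246.88
Total deductions = $10.57 + $60.24 + $52.84 + $317.05 + $246.88 = $687.58
Net pay = $5,284.16 − $687.58 = $4,596.58

$4,596.58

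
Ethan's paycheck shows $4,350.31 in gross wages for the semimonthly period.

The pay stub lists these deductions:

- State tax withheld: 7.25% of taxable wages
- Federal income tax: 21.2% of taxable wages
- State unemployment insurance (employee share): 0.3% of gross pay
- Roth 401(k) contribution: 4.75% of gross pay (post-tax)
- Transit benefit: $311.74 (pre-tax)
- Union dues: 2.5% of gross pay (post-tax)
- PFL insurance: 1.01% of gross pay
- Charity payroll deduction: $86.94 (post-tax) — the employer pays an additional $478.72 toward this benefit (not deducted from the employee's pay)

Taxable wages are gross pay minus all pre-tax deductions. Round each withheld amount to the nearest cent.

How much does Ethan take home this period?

Transit benefit: $311.74
Taxable wages = $4,350.31 − $311.74 = $4,038.57
Federal income tax: $4,038.57 × 0.212 = $856.18
State tax withheld: $4,038.57 × 0.0725 = $292.80
PFL insurance: $4,350.31 × 0.0101 = $43.94
State unemployment insurance (employee share): $4,350.31 × 0.003 = $13.05
Union dues: $4,350.31 × 0.025 = $108.76
Roth 401(k) contribution: $4,350.31 × 0.0475 = $206.64
Charity payroll deduction: $86.94
(Employer's $478.72 toward charity payroll deduction is not withheld from the employee.)
Total deductions = $311.74 + $856.18 + $292.80 + $43.94 + $13.05 + $108.76 + $206.64 + $86.94 = $1,920.05
Net pay = $4,350.31 − $1,920.05 = $2,430.26

$2,430.26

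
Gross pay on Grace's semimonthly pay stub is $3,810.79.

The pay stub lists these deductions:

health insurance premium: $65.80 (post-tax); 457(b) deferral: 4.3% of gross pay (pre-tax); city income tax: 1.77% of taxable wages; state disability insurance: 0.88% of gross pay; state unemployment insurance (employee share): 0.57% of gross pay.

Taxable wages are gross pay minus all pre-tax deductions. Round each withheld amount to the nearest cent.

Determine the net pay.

457(b) deferral: $3,810.79 × 0.043 = $163.86
Taxable wages = $3,810.79 − $163.86 = $3,646.93
City income tax: $3,646.93 × 0.0177 = $64.55
State disability insurance: $3,810.79 × 0.0088 = $33.53
State unemployment insurance (employee share): $3,810.79 × 0.0057 = $21.72
Health insurance premium: $65.80
Total deductions = $163.86 + $64.55 + $33.53 + $21.72 + $65.80 = $349.46
Net pay = $3,810.79 − $349.46 = $3,461.33

$3,461.33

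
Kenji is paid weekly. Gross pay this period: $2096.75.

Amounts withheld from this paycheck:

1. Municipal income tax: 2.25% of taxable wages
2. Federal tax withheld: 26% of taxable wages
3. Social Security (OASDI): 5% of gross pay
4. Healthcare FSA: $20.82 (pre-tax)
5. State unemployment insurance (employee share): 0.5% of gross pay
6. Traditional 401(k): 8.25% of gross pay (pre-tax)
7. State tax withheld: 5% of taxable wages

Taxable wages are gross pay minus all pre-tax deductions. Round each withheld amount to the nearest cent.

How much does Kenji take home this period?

Healthcare FSA: $20.82
Traditional 401(k): $2096.75 × 0.0825 = $172.98
Pre-tax total = $20.82 + $172.98 = $193.80
Taxable wages = $2096.75 − $193.80 = $1902.95
Municipal income tax: $1902.95 × 0.0225 = $42.82
Federal tax withheld: $1902.95 × 0.26 = $494.77
State tax withheld: $1902.95 × 0.05 = $95.15
State unemployment insurance (employee share): $2096.75 × 0.005 = $10.48
Social Security (OASDI): $2096.75 × 0.05 = $104.84
Total deductions = $20.82 + $172.98 + $42.82 + $494.77 + $95.15 + $10.48 + $104.84 = $941.86
Net pay = $2096.75 − $941.86 = $1154.89

$1154.89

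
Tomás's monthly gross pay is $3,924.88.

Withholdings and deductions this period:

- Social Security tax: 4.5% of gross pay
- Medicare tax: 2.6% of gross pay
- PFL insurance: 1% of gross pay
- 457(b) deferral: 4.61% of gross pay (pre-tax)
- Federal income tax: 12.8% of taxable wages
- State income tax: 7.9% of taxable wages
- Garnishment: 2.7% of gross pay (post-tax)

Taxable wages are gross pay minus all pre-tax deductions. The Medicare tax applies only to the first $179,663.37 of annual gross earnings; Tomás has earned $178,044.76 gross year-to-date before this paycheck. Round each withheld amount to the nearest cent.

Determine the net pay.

$2,605.03

457(b) deferral: $3,924.88 × 0.0461 = $180.94
Taxable wages = $3,924.88 − $180.94 = $3,743.94
Federal income tax: $3,743.94 × 0.128 = $479.22
State income tax: $3,743.94 × 0.079 = $295.77
Social Security tax: $3,924.88 × 0.045 = $176.62
PFL insurance: $3,924.88 × 0.01 = $39.25
Medicare tax: only $179,663.37 − $178,044.76 = $1,618.61 of this check is subject → $1,618.61 × 0.026 = $42.08
Garnishment: $3,924.88 × 0.027 = $105.97
Total deductions = $180.94 + $479.22 + $295.77 + $176.62 + $39.25 + $42.08 + $105.97 = $1,319.85
Net pay = $3,924.88 − $1,319.85 = $2,605.03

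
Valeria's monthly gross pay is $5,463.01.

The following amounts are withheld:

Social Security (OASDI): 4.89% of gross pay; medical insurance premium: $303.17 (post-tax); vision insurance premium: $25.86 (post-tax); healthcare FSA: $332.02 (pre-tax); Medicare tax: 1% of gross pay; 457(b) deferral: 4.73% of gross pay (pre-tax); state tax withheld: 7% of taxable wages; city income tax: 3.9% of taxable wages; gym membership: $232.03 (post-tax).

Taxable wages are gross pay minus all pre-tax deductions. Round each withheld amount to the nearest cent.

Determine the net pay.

$3,458.65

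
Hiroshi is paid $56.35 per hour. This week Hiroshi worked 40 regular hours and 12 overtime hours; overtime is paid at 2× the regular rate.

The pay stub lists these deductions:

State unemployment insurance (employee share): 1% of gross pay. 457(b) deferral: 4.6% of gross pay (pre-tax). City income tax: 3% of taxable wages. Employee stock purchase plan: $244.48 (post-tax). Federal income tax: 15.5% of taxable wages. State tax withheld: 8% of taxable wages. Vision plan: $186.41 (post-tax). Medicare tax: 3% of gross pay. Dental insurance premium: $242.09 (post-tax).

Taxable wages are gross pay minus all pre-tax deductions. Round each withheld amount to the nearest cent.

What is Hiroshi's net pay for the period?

Regular pay: 40 × $56.35 = $2254.00
Overtime pay: 12 × $56.35 × 2 = $1352.40
Gross pay = $2254.00 + $1352.40 = $3606.40
457(b) deferral: $3606.40 × 0.046 = $165.89
Taxable wages = $3606.40 − $165.89 = $3440.51
Federal income tax: $3440.51 × 0.155 = $533.28
State tax withheld: $3440.51 × 0.08 = $275.24
City income tax: $3440.51 × 0.03 = $103.22
State unemployment insurance (employee share): $3606.40 × 0.01 = $36.06
Medicare tax: $3606.40 × 0.03 = $108.19
Dental insurance premium: $242.09
Employee stock purchase plan: $244.48
Vision plan: $186.41
Total deductions = $165.89 + $533.28 + $275.24 + $103.22 + $36.06 + $108.19 + $242.09 + $244.48 + $186.41 = $1894.86
Net pay = $3606.40 − $1894.86 = $1711.54

$1711.54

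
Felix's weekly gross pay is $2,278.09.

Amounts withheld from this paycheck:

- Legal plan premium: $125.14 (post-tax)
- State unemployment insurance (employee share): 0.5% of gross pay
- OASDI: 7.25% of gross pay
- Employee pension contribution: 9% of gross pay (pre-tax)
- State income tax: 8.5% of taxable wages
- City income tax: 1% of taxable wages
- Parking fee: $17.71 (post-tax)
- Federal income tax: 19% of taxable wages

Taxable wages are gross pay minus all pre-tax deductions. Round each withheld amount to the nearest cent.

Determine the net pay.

$1,162.84

Employee pension contribution: $2,278.09 × 0.09 = $205.03
Taxable wages = $2,278.09 − $205.03 = $2,073.06
State income tax: $2,073.06 × 0.085 = $176.21
Federal income tax: $2,073.06 × 0.19 = $393.88
City income tax: $2,073.06 × 0.01 = $20.73
OASDI: $2,278.09 × 0.0725 = $165.16
State unemployment insurance (employee share): $2,278.09 × 0.005 = $11.39
Parking fee: $17.71
Legal plan premium: $125.14
Total deductions = $205.03 + $176.21 + $393.88 + $20.73 + $165.16 + $11.39 + $17.71 + $125.14 = $1,115.25
Net pay = $2,278.09 − $1,115.25 = $1,162.84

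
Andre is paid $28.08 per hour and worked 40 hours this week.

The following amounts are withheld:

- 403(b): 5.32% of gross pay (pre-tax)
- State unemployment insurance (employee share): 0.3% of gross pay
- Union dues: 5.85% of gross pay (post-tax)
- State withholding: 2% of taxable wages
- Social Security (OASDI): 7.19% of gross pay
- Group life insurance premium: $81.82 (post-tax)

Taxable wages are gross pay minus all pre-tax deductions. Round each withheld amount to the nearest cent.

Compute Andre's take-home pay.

Gross pay: 40 × $28.08 = $1,123.20
403(b): $1,123.20 × 0.0532 = $59.75
Taxable wages = $1,123.20 − $59.75 = $1,063.45
State withholding: $1,063.45 × 0.02 = $21.27
Social Security (OASDI): $1,123.20 × 0.0719 = $80.76
State unemployment insurance (employee share): $1,123.20 × 0.003 = $3.37
Group life insurance premium: $81.82
Union dues: $1,123.20 × 0.0585 = $65.71
Total deductions = $59.75 + $21.27 + $80.76 + $3.37 + $81.82 + $65.71 = $312.68
Net pay = $1,123.20 − $312.68 = $810.52

$810.52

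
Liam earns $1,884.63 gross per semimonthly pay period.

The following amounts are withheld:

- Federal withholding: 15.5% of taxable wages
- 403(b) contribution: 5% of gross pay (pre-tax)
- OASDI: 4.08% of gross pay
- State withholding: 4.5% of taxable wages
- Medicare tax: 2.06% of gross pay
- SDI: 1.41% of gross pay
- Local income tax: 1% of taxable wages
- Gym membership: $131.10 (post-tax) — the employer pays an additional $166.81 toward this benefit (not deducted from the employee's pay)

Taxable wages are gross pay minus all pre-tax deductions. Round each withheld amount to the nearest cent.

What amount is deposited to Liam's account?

$1,141.04

403(b) contribution: $1,884.63 × 0.05 = $94.23
Taxable wages = $1,884.63 − $94.23 = $1,790.40
Local income tax: $1,790.40 × 0.01 = $17.90
Federal withholding: $1,790.40 × 0.155 = $277.51
State withholding: $1,790.40 × 0.045 = $80.57
Medicare tax: $1,884.63 × 0.0206 = $38.82
SDI: $1,884.63 × 0.0141 = $26.57
OASDI: $1,884.63 × 0.0408 = $76.89
Gym membership: $131.10
(Employer's $166.81 toward gym membership is not withheld from the employee.)
Total deductions = $94.23 + $17.90 + $277.51 + $80.57 + $38.82 + $26.57 + $76.89 + $131.10 = $743.59
Net pay = $1,884.63 − $743.59 = $1,141.04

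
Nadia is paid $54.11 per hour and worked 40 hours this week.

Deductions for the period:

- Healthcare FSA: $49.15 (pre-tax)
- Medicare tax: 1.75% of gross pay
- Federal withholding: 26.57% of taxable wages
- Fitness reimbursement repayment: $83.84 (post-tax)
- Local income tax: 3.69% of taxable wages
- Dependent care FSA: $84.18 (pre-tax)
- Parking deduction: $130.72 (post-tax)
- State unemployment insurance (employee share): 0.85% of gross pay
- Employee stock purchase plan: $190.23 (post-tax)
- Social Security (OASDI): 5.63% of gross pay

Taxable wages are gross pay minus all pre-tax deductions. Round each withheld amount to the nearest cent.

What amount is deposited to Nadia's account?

$833.53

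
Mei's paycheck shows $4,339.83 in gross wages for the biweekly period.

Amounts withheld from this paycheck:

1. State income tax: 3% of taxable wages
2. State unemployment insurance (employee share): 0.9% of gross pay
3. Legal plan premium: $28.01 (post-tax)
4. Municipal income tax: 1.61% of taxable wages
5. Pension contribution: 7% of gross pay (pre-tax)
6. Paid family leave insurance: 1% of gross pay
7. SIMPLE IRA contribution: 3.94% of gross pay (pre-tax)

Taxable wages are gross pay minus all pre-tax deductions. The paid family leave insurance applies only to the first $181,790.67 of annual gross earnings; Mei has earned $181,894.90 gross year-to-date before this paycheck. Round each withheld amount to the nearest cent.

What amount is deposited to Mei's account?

$3,619.80

SIMPLE IRA contribution: $4,339.83 × 0.0394 = $170.99
Pension contribution: $4,339.83 × 0.07 = $303.79
Pre-tax total = $170.99 + $303.79 = $474.78
Taxable wages = $4,339.83 − $474.78 = $3,865.05
State income tax: $3,865.05 × 0.03 = $115.95
Municipal income tax: $3,865.05 × 0.0161 = $62.23
Paid family leave insurance: annual cap $181,790.67 already reached (YTD $181,894.90), so $0.00
State unemployment insurance (employee share): $4,339.83 × 0.009 = $39.06
Legal plan premium: $28.01
Total deductions = $170.99 + $303.79 + $115.95 + $62.23 + $0.00 + $39.06 + $28.01 = $720.03
Net pay = $4,339.83 − $720.03 = $3,619.80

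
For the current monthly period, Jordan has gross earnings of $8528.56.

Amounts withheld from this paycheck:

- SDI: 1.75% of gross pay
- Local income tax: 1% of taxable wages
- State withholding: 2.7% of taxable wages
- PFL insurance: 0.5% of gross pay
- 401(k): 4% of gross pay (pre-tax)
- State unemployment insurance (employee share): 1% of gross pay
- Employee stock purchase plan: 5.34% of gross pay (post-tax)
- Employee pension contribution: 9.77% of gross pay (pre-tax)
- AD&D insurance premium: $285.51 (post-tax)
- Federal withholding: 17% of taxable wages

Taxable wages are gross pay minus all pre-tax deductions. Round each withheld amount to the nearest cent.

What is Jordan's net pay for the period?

Employee pension contribution: $8528.56 × 0.0977 = $833.24
401(k): $8528.56 × 0.04 = $341.14
Pre-tax total = $833.24 + $341.14 = $1174.38
Taxable wages = $8528.56 − $1174.38 = $7354.18
Federal withholding: $7354.18 × 0.17 = $1250.21
State withholding: $7354.18 × 0.027 = $198.56
Local income tax: $7354.18 × 0.01 = $73.54
PFL insurance: $8528.56 × 0.005 = $42.64
State unemployment insurance (employee share): $8528.56 × 0.01 = $85.29
SDI: $8528.56 × 0.0175 = $149.25
Employee stock purchase plan: $8528.56 × 0.0534 = $455.43
AD&D insurance premium: $285.51
Total deductions = $833.24 + $341.14 + $1250.21 + $198.56 + $73.54 + $42.64 + $85.29 + $149.25 + $455.43 + $285.51 = $3714.81
Net pay = $8528.56 − $3714.81 = $4813.75

$4813.75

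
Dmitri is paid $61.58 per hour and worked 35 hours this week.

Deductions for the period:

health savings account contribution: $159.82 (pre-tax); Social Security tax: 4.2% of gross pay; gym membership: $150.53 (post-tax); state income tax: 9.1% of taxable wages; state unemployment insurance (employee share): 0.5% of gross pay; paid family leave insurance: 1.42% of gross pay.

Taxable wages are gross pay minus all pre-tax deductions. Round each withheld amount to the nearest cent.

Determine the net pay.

Gross pay: 35 × $61.58 = $2,155.30
Health savings account contribution: $159.82
Taxable wages = $2,155.30 − $159.82 = $1,995.48
State income tax: $1,995.48 × 0.091 = $181.59
Social Security tax: $2,155.30 × 0.042 = $90.52
Paid family leave insurance: $2,155.30 × 0.0142 = $30.61
State unemployment insurance (employee share): $2,155.30 × 0.005 = $10.78
Gym membership: $150.53
Total deductions = $159.82 + $181.59 + $90.52 + $30.61 + $10.78 + $150.53 = $623.85
Net pay = $2,155.30 − $623.85 = $1,531.45

$1,531.45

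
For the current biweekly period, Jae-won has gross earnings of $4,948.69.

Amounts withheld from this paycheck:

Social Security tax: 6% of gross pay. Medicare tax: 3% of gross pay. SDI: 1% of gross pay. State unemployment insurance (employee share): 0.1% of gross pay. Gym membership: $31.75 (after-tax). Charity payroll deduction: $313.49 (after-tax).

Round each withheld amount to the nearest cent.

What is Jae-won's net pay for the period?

$4,103.63

Social Security tax: $4,948.69 × 0.06 = $296.92
Medicare tax: $4,948.69 × 0.03 = $148.46
SDI: $4,948.69 × 0.01 = $49.49
State unemployment insurance (employee share): $4,948.69 × 0.001 = $4.95
Gym membership: $31.75
Charity payroll deduction: $313.49
Total deductions = $296.92 + $148.46 + $49.49 + $4.95 + $31.75 + $313.49 = $845.06
Net pay = $4,948.69 − $845.06 = $4,103.63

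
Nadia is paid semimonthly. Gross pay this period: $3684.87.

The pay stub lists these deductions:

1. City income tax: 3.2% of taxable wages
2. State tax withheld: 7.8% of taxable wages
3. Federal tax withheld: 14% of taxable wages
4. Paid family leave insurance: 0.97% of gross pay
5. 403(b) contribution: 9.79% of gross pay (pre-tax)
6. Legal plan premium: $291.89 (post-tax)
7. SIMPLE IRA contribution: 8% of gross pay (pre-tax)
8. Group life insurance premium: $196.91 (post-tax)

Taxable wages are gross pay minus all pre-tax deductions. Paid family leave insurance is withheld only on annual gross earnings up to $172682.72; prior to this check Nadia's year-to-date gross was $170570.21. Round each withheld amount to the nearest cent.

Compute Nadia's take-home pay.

$1762.70

SIMPLE IRA contribution: $3684.87 × 0.08 = $294.79
403(b) contribution: $3684.87 × 0.0979 = $360.75
Pre-tax total = $294.79 + $360.75 = $655.54
Taxable wages = $3684.87 − $655.54 = $3029.33
City income tax: $3029.33 × 0.032 = $96.94
Federal tax withheld: $3029.33 × 0.14 = $424.11
State tax withheld: $3029.33 × 0.078 = $236.29
Paid family leave insurance: only $172682.72 − $170570.21 = $2112.51 of this check is subject → $2112.51 × 0.0097 = $20.49
Legal plan premium: $291.89
Group life insurance premium: $196.91
Total deductions = $294.79 + $360.75 + $96.94 + $424.11 + $236.29 + $20.49 + $291.89 + $196.91 = $1922.17
Net pay = $3684.87 − $1922.17 = $1762.70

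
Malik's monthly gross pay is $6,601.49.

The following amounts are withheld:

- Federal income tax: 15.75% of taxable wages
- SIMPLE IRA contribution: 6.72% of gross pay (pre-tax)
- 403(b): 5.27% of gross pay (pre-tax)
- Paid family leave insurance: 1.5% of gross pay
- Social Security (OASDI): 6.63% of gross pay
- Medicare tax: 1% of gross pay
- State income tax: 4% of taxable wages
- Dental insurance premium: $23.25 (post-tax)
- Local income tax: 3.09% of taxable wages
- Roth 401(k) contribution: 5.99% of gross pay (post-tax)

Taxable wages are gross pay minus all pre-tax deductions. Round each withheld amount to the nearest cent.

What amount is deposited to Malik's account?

$3,461.58

SIMPLE IRA contribution: $6,601.49 × 0.0672 = $443.62
403(b): $6,601.49 × 0.0527 = $347.90
Pre-tax total = $443.62 + $347.90 = $791.52
Taxable wages = $6,601.49 − $791.52 = $5,809.97
State income tax: $5,809.97 × 0.04 = $232.40
Federal income tax: $5,809.97 × 0.1575 = $915.07
Local income tax: $5,809.97 × 0.0309 = $179.53
Medicare tax: $6,601.49 × 0.01 = $66.01
Paid family leave insurance: $6,601.49 × 0.015 = $99.02
Social Security (OASDI): $6,601.49 × 0.0663 = $437.68
Dental insurance premium: $23.25
Roth 401(k) contribution: $6,601.49 × 0.0599 = $395.43
Total deductions = $443.62 + $347.90 + $232.40 + $915.07 + $179.53 + $66.01 + $99.02 + $437.68 + $23.25 + $395.43 = $3,139.91
Net pay = $6,601.49 − $3,139.91 = $3,461.58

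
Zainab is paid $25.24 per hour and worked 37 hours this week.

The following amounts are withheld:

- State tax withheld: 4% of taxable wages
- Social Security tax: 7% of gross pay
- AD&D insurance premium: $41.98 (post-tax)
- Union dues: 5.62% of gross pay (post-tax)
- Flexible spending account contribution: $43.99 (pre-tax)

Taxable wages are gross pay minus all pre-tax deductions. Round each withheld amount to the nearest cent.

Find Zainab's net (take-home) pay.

$694.46

Gross pay: 37 × $25.24 = $933.88
Flexible spending account contribution: $43.99
Taxable wages = $933.88 − $43.99 = $889.89
State tax withheld: $889.89 × 0.04 = $35.60
Social Security tax: $933.88 × 0.07 = $65.37
Union dues: $933.88 × 0.0562 = $52.48
AD&D insurance premium: $41.98
Total deductions = $43.99 + $35.60 + $65.37 + $52.48 + $41.98 = $239.42
Net pay = $933.88 − $239.42 = $694.46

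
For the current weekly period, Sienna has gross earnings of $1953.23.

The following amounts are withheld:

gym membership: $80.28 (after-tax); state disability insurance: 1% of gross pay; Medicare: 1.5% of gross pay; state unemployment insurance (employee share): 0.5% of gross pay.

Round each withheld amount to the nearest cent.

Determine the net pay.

$1814.35

Medicare: $1953.23 × 0.015 = $29.30
State unemployment insurance (employee share): $1953.23 × 0.005 = $9.77
State disability insurance: $1953.23 × 0.01 = $19.53
Gym membership: $80.28
Total deductions = $29.30 + $9.77 + $19.53 + $80.28 = $138.88
Net pay = $1953.23 − $138.88 = $1814.35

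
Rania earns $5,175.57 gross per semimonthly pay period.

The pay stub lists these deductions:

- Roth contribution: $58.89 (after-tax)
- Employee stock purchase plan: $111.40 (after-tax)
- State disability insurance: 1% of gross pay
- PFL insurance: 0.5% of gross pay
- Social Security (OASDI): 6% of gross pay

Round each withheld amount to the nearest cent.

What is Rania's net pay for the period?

PFL insurance: $5,175.57 × 0.005 = $25.88
State disability insurance: $5,175.57 × 0.01 = $51.76
Social Security (OASDI): $5,175.57 × 0.06 = $310.53
Employee stock purchase plan: $111.40
Roth contribution: $58.89
Total deductions = $25.88 + $51.76 + $310.53 + $111.40 + $58.89 = $558.46
Net pay = $5,175.57 − $558.46 = $4,617.11

$4,617.11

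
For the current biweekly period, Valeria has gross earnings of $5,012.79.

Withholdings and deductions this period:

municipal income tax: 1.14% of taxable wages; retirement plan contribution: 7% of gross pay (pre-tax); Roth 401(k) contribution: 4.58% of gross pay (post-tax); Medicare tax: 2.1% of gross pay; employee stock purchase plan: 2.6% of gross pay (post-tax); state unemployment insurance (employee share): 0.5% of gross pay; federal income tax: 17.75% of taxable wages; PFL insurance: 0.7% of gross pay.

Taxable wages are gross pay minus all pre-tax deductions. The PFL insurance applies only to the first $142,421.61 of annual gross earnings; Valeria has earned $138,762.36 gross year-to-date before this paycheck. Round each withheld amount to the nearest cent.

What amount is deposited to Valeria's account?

Retirement plan contribution: $5,012.79 × 0.07 = $350.90
Taxable wages = $5,012.79 − $350.90 = $4,661.89
Federal income tax: $4,661.89 × 0.1775 = $827.49
Municipal income tax: $4,661.89 × 0.0114 = $53.15
State unemployment insurance (employee share): $5,012.79 × 0.005 = $25.06
Medicare tax: $5,012.79 × 0.021 = $105.27
PFL insurance: only $142,421.61 − $138,762.36 = $3,659.25 of this check is subject → $3,659.25 × 0.007 = $25.61
Employee stock purchase plan: $5,012.79 × 0.026 = $130.33
Roth 401(k) contribution: $5,012.79 × 0.0458 = $229.59
Total deductions = $350.90 + $827.49 + $53.15 + $25.06 + $105.27 + $25.61 + $130.33 + $229.59 = $1,747.40
Net pay = $5,012.79 − $1,747.40 = $3,265.39

$3,265.39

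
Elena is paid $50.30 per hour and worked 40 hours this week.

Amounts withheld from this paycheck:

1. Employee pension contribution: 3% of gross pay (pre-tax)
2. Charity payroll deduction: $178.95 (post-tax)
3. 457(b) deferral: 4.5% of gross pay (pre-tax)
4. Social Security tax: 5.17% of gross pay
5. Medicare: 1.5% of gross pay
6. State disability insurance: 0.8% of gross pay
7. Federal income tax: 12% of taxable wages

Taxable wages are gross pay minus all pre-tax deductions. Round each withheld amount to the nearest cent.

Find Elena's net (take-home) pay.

Gross pay: 40 × $50.30 = $2,012.00
Employee pension contribution: $2,012.00 × 0.03 = $60.36
457(b) deferral: $2,012.00 × 0.045 = $90.54
Pre-tax total = $60.36 + $90.54 = $150.90
Taxable wages = $2,012.00 − $150.90 = $1,861.10
Federal income tax: $1,861.10 × 0.12 = $223.33
Social Security tax: $2,012.00 × 0.0517 = $104.02
State disability insurance: $2,012.00 × 0.008 = $16.10
Medicare: $2,012.00 × 0.015 = $30.18
Charity payroll deduction: $178.95
Total deductions = $60.36 + $90.54 + $223.33 + $104.02 + $16.10 + $30.18 + $178.95 = $703.48
Net pay = $2,012.00 − $703.48 = $1,308.52

$1,308.52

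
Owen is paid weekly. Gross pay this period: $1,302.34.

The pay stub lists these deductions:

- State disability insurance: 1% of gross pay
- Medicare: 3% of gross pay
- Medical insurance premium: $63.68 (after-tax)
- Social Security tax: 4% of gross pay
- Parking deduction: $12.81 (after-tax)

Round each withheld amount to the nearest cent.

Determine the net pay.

State disability insurance: $1,302.34 × 0.01 = $13.02
Social Security tax: $1,302.34 × 0.04 = $52.09
Medicare: $1,302.34 × 0.03 = $39.07
Parking deduction: $12.81
Medical insurance premium: $63.68
Total deductions = $13.02 + $52.09 + $39.07 + $12.81 + $63.68 = $180.67
Net pay = $1,302.34 − $180.67 = $1,121.67

$1,121.67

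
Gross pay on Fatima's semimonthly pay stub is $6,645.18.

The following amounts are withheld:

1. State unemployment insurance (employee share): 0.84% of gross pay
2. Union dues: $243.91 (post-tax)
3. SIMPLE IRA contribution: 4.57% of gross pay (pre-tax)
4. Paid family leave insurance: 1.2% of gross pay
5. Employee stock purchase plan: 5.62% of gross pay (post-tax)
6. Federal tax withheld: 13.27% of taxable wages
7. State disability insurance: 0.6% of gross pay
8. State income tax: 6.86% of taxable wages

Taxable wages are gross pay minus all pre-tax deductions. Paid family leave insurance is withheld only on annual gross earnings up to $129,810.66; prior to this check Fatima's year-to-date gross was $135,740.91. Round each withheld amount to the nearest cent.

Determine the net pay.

$4,351.89

SIMPLE IRA contribution: $6,645.18 × 0.0457 = $303.68
Taxable wages = $6,645.18 − $303.68 = $6,341.50
State income tax: $6,341.50 × 0.0686 = $435.03
Federal tax withheld: $6,341.50 × 0.1327 = $841.52
State unemployment insurance (employee share): $6,645.18 × 0.0084 = $55.82
State disability insurance: $6,645.18 × 0.006 = $39.87
Paid family leave insurance: annual cap $129,810.66 already reached (YTD $135,740.91), so $0.00
Union dues: $243.91
Employee stock purchase plan: $6,645.18 × 0.0562 = $373.46
Total deductions = $303.68 + $435.03 + $841.52 + $55.82 + $39.87 + $0.00 + $243.91 + $373.46 = $2,293.29
Net pay = $6,645.18 − $2,293.29 = $4,351.89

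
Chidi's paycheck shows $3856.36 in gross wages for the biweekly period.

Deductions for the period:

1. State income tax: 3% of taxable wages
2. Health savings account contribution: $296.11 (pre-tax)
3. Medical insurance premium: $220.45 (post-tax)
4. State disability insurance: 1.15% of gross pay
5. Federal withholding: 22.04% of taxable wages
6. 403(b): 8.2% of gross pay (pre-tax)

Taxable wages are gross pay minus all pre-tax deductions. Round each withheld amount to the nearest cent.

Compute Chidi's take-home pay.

$2166.93

Health savings account contribution: $296.11
403(b): $3856.36 × 0.082 = $316.22
Pre-tax total = $296.11 + $316.22 = $612.33
Taxable wages = $3856.36 − $612.33 = $3244.03
Federal withholding: $3244.03 × 0.2204 = $714.98
State income tax: $3244.03 × 0.03 = $97.32
State disability insurance: $3856.36 × 0.0115 = $44.35
Medical insurance premium: $220.45
Total deductions = $296.11 + $316.22 + $714.98 + $97.32 + $44.35 + $220.45 = $1689.43
Net pay = $3856.36 − $1689.43 = $2166.93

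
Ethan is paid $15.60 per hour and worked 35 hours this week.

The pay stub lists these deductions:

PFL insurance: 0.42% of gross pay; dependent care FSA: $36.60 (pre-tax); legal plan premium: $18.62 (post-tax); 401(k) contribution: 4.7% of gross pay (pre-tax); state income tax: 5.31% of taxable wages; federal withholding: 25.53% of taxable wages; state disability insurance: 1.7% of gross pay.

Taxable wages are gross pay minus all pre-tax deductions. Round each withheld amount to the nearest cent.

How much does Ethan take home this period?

Gross pay: 35 × $15.60 = $546.00
Dependent care FSA: $36.60
401(k) contribution: $546.00 × 0.047 = $25.66
Pre-tax total = $36.60 + $25.66 = $62.26
Taxable wages = $546.00 − $62.26 = $483.74
Federal withholding: $483.74 × 0.2553 = $123.50
State income tax: $483.74 × 0.0531 = $25.69
State disability insurance: $546.00 × 0.017 = $9.28
PFL insurance: $546.00 × 0.0042 = $2.29
Legal plan premium: $18.62
Total deductions = $36.60 + $25.66 + $123.50 + $25.69 + $9.28 + $2.29 + $18.62 = $241.64
Net pay = $546.00 − $241.64 = $304.36

$304.36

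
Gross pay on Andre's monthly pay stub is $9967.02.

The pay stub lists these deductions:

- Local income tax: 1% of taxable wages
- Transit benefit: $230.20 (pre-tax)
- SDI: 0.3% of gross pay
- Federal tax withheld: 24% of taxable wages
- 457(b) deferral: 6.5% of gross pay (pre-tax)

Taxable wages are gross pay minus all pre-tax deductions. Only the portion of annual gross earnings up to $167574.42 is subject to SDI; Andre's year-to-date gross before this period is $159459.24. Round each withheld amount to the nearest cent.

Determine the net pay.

457(b) deferral: $9967.02 × 0.065 = $647.86
Transit benefit: $230.20
Pre-tax total = $647.86 + $230.20 = $878.06
Taxable wages = $9967.02 − $878.06 = $9088.96
Local income tax: $9088.96 × 0.01 = $90.89
Federal tax withheld: $9088.96 × 0.24 = $2181.35
SDI: only $167574.42 − $159459.24 = $8115.18 of this check is subject → $8115.18 × 0.003 = $24.35
Total deductions = $647.86 + $230.20 + $90.89 + $2181.35 + $24.35 = $3174.65
Net pay = $9967.02 − $3174.65 = $6792.37

$6792.37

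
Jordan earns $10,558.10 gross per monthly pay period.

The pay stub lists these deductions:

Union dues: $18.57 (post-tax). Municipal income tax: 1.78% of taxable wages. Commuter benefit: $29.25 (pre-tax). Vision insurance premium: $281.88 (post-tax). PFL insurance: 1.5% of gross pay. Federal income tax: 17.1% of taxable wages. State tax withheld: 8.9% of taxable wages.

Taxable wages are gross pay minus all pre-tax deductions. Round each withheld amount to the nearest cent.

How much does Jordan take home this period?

Commuter benefit: $29.25
Taxable wages = $10,558.10 − $29.25 = $10,528.85
State tax withheld: $10,528.85 × 0.089 = $937.07
Federal income tax: $10,528.85 × 0.171 = $1,800.43
Municipal income tax: $10,528.85 × 0.0178 = $187.41
PFL insurance: $10,558.10 × 0.015 = $158.37
Vision insurance premium: $281.88
Union dues: $18.57
Total deductions = $29.25 + $937.07 + $1,800.43 + $187.41 + $158.37 + $281.88 + $18.57 = $3,412.98
Net pay = $10,558.10 − $3,412.98 = $7,145.12

$7,145.12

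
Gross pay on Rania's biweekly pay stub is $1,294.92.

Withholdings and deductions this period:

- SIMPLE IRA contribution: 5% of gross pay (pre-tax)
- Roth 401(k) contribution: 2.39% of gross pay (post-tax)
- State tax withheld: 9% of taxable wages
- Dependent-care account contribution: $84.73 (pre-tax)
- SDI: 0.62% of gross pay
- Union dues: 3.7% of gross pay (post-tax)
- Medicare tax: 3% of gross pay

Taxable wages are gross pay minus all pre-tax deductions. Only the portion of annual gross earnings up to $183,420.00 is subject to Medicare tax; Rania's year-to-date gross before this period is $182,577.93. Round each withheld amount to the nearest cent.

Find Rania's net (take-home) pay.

SIMPLE IRA contribution: $1,294.92 × 0.05 = $64.75
Dependent-care account contribution: $84.73
Pre-tax total = $64.75 + $84.73 = $149.48
Taxable wages = $1,294.92 − $149.48 = $1,145.44
State tax withheld: $1,145.44 × 0.09 = $103.09
SDI: $1,294.92 × 0.0062 = $8.03
Medicare tax: only $183,420.00 − $182,577.93 = $842.07 of this check is subject → $842.07 × 0.03 = $25.26
Roth 401(k) contribution: $1,294.92 × 0.0239 = $30.95
Union dues: $1,294.92 × 0.037 = $47.91
Total deductions = $64.75 + $84.73 + $103.09 + $8.03 + $25.26 + $30.95 + $47.91 = $364.72
Net pay = $1,294.92 − $364.72 = $930.20

$930.20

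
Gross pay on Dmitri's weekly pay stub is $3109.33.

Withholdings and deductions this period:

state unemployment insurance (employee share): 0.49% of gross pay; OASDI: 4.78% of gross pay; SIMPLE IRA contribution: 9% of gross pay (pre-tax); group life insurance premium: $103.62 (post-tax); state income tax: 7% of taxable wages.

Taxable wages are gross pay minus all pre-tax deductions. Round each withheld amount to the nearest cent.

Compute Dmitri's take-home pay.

SIMPLE IRA contribution: $3109.33 × 0.09 = $279.84
Taxable wages = $3109.33 − $279.84 = $2829.49
State income tax: $2829.49 × 0.07 = $198.06
OASDI: $3109.33 × 0.0478 = $148.63
State unemployment insurance (employee share): $3109.33 × 0.0049 = $15.24
Group life insurance premium: $103.62
Total deductions = $279.84 + $198.06 + $148.63 + $15.24 + $103.62 = $745.39
Net pay = $3109.33 − $745.39 = $2363.94

$2363.94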